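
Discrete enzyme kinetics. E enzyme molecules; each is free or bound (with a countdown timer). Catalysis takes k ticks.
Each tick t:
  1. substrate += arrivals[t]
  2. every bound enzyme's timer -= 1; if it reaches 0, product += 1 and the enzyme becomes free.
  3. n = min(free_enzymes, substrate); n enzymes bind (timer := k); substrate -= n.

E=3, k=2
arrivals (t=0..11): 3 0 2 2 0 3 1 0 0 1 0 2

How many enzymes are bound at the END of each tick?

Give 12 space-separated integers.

Answer: 3 3 2 3 2 3 3 2 1 1 1 2

Derivation:
t=0: arr=3 -> substrate=0 bound=3 product=0
t=1: arr=0 -> substrate=0 bound=3 product=0
t=2: arr=2 -> substrate=0 bound=2 product=3
t=3: arr=2 -> substrate=1 bound=3 product=3
t=4: arr=0 -> substrate=0 bound=2 product=5
t=5: arr=3 -> substrate=1 bound=3 product=6
t=6: arr=1 -> substrate=1 bound=3 product=7
t=7: arr=0 -> substrate=0 bound=2 product=9
t=8: arr=0 -> substrate=0 bound=1 product=10
t=9: arr=1 -> substrate=0 bound=1 product=11
t=10: arr=0 -> substrate=0 bound=1 product=11
t=11: arr=2 -> substrate=0 bound=2 product=12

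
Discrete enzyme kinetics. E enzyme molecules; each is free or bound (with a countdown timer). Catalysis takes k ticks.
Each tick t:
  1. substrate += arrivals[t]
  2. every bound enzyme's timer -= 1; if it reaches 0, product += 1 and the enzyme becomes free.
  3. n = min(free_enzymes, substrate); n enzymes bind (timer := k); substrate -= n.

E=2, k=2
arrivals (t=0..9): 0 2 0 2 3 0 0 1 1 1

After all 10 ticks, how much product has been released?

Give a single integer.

Answer: 8

Derivation:
t=0: arr=0 -> substrate=0 bound=0 product=0
t=1: arr=2 -> substrate=0 bound=2 product=0
t=2: arr=0 -> substrate=0 bound=2 product=0
t=3: arr=2 -> substrate=0 bound=2 product=2
t=4: arr=3 -> substrate=3 bound=2 product=2
t=5: arr=0 -> substrate=1 bound=2 product=4
t=6: arr=0 -> substrate=1 bound=2 product=4
t=7: arr=1 -> substrate=0 bound=2 product=6
t=8: arr=1 -> substrate=1 bound=2 product=6
t=9: arr=1 -> substrate=0 bound=2 product=8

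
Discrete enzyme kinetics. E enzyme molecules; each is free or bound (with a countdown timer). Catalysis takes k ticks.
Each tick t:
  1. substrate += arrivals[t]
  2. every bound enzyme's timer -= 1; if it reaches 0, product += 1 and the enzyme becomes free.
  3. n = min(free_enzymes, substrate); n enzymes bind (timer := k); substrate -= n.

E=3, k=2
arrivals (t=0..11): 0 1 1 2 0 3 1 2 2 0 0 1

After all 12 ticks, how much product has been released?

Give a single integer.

t=0: arr=0 -> substrate=0 bound=0 product=0
t=1: arr=1 -> substrate=0 bound=1 product=0
t=2: arr=1 -> substrate=0 bound=2 product=0
t=3: arr=2 -> substrate=0 bound=3 product=1
t=4: arr=0 -> substrate=0 bound=2 product=2
t=5: arr=3 -> substrate=0 bound=3 product=4
t=6: arr=1 -> substrate=1 bound=3 product=4
t=7: arr=2 -> substrate=0 bound=3 product=7
t=8: arr=2 -> substrate=2 bound=3 product=7
t=9: arr=0 -> substrate=0 bound=2 product=10
t=10: arr=0 -> substrate=0 bound=2 product=10
t=11: arr=1 -> substrate=0 bound=1 product=12

Answer: 12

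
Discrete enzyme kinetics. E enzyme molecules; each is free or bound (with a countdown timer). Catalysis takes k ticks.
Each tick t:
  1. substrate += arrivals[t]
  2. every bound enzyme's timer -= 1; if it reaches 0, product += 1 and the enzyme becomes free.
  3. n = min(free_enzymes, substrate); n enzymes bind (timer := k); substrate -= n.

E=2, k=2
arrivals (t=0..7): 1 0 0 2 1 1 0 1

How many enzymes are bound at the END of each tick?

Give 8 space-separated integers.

t=0: arr=1 -> substrate=0 bound=1 product=0
t=1: arr=0 -> substrate=0 bound=1 product=0
t=2: arr=0 -> substrate=0 bound=0 product=1
t=3: arr=2 -> substrate=0 bound=2 product=1
t=4: arr=1 -> substrate=1 bound=2 product=1
t=5: arr=1 -> substrate=0 bound=2 product=3
t=6: arr=0 -> substrate=0 bound=2 product=3
t=7: arr=1 -> substrate=0 bound=1 product=5

Answer: 1 1 0 2 2 2 2 1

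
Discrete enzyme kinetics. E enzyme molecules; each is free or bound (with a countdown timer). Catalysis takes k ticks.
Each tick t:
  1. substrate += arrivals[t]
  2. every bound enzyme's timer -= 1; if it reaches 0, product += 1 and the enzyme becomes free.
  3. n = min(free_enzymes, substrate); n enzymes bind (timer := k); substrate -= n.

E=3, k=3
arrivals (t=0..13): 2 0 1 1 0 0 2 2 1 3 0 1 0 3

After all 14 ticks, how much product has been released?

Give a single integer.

Answer: 10

Derivation:
t=0: arr=2 -> substrate=0 bound=2 product=0
t=1: arr=0 -> substrate=0 bound=2 product=0
t=2: arr=1 -> substrate=0 bound=3 product=0
t=3: arr=1 -> substrate=0 bound=2 product=2
t=4: arr=0 -> substrate=0 bound=2 product=2
t=5: arr=0 -> substrate=0 bound=1 product=3
t=6: arr=2 -> substrate=0 bound=2 product=4
t=7: arr=2 -> substrate=1 bound=3 product=4
t=8: arr=1 -> substrate=2 bound=3 product=4
t=9: arr=3 -> substrate=3 bound=3 product=6
t=10: arr=0 -> substrate=2 bound=3 product=7
t=11: arr=1 -> substrate=3 bound=3 product=7
t=12: arr=0 -> substrate=1 bound=3 product=9
t=13: arr=3 -> substrate=3 bound=3 product=10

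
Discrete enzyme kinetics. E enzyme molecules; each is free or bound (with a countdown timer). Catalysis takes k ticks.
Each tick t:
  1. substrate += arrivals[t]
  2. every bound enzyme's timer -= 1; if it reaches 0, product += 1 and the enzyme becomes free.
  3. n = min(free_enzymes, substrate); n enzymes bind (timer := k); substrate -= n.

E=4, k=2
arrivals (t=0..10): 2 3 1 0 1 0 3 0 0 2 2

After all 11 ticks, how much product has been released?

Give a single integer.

t=0: arr=2 -> substrate=0 bound=2 product=0
t=1: arr=3 -> substrate=1 bound=4 product=0
t=2: arr=1 -> substrate=0 bound=4 product=2
t=3: arr=0 -> substrate=0 bound=2 product=4
t=4: arr=1 -> substrate=0 bound=1 product=6
t=5: arr=0 -> substrate=0 bound=1 product=6
t=6: arr=3 -> substrate=0 bound=3 product=7
t=7: arr=0 -> substrate=0 bound=3 product=7
t=8: arr=0 -> substrate=0 bound=0 product=10
t=9: arr=2 -> substrate=0 bound=2 product=10
t=10: arr=2 -> substrate=0 bound=4 product=10

Answer: 10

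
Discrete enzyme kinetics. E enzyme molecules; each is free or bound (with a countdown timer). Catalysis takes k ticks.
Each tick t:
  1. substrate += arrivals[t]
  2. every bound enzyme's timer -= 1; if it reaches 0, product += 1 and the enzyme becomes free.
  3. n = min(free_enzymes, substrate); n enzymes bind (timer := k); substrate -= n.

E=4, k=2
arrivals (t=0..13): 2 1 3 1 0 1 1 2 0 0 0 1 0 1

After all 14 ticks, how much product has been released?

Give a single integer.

Answer: 12

Derivation:
t=0: arr=2 -> substrate=0 bound=2 product=0
t=1: arr=1 -> substrate=0 bound=3 product=0
t=2: arr=3 -> substrate=0 bound=4 product=2
t=3: arr=1 -> substrate=0 bound=4 product=3
t=4: arr=0 -> substrate=0 bound=1 product=6
t=5: arr=1 -> substrate=0 bound=1 product=7
t=6: arr=1 -> substrate=0 bound=2 product=7
t=7: arr=2 -> substrate=0 bound=3 product=8
t=8: arr=0 -> substrate=0 bound=2 product=9
t=9: arr=0 -> substrate=0 bound=0 product=11
t=10: arr=0 -> substrate=0 bound=0 product=11
t=11: arr=1 -> substrate=0 bound=1 product=11
t=12: arr=0 -> substrate=0 bound=1 product=11
t=13: arr=1 -> substrate=0 bound=1 product=12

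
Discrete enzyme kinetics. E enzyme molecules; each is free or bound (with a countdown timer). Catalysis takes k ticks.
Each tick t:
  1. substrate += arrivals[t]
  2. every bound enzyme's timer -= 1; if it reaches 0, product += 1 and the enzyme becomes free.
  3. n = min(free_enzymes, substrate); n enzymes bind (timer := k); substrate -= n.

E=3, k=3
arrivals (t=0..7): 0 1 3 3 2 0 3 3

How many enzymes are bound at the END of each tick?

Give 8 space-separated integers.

t=0: arr=0 -> substrate=0 bound=0 product=0
t=1: arr=1 -> substrate=0 bound=1 product=0
t=2: arr=3 -> substrate=1 bound=3 product=0
t=3: arr=3 -> substrate=4 bound=3 product=0
t=4: arr=2 -> substrate=5 bound=3 product=1
t=5: arr=0 -> substrate=3 bound=3 product=3
t=6: arr=3 -> substrate=6 bound=3 product=3
t=7: arr=3 -> substrate=8 bound=3 product=4

Answer: 0 1 3 3 3 3 3 3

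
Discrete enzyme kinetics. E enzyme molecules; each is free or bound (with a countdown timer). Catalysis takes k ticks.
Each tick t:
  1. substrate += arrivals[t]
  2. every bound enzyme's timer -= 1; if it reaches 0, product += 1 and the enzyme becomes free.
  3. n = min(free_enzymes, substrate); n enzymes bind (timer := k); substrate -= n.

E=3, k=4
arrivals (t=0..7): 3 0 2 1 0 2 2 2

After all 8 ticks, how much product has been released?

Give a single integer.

Answer: 3

Derivation:
t=0: arr=3 -> substrate=0 bound=3 product=0
t=1: arr=0 -> substrate=0 bound=3 product=0
t=2: arr=2 -> substrate=2 bound=3 product=0
t=3: arr=1 -> substrate=3 bound=3 product=0
t=4: arr=0 -> substrate=0 bound=3 product=3
t=5: arr=2 -> substrate=2 bound=3 product=3
t=6: arr=2 -> substrate=4 bound=3 product=3
t=7: arr=2 -> substrate=6 bound=3 product=3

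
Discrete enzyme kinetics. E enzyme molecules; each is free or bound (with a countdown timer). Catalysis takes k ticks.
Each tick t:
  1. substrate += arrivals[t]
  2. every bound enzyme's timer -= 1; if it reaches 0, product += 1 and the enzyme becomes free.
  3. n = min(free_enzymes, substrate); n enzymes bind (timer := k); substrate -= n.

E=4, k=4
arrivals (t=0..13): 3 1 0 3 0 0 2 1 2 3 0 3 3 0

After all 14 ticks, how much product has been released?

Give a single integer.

t=0: arr=3 -> substrate=0 bound=3 product=0
t=1: arr=1 -> substrate=0 bound=4 product=0
t=2: arr=0 -> substrate=0 bound=4 product=0
t=3: arr=3 -> substrate=3 bound=4 product=0
t=4: arr=0 -> substrate=0 bound=4 product=3
t=5: arr=0 -> substrate=0 bound=3 product=4
t=6: arr=2 -> substrate=1 bound=4 product=4
t=7: arr=1 -> substrate=2 bound=4 product=4
t=8: arr=2 -> substrate=1 bound=4 product=7
t=9: arr=3 -> substrate=4 bound=4 product=7
t=10: arr=0 -> substrate=3 bound=4 product=8
t=11: arr=3 -> substrate=6 bound=4 product=8
t=12: arr=3 -> substrate=6 bound=4 product=11
t=13: arr=0 -> substrate=6 bound=4 product=11

Answer: 11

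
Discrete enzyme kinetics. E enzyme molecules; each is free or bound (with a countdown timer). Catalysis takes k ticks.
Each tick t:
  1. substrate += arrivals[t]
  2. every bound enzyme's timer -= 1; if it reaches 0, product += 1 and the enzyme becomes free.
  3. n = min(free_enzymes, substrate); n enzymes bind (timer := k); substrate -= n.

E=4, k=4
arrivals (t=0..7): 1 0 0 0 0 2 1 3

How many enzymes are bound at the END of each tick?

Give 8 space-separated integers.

Answer: 1 1 1 1 0 2 3 4

Derivation:
t=0: arr=1 -> substrate=0 bound=1 product=0
t=1: arr=0 -> substrate=0 bound=1 product=0
t=2: arr=0 -> substrate=0 bound=1 product=0
t=3: arr=0 -> substrate=0 bound=1 product=0
t=4: arr=0 -> substrate=0 bound=0 product=1
t=5: arr=2 -> substrate=0 bound=2 product=1
t=6: arr=1 -> substrate=0 bound=3 product=1
t=7: arr=3 -> substrate=2 bound=4 product=1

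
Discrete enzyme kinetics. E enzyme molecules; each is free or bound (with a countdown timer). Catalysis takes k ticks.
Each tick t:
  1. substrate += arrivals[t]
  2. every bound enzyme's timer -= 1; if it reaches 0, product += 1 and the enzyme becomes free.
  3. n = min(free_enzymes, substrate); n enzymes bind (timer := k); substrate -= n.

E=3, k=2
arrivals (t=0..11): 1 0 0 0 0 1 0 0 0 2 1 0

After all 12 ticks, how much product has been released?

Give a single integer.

t=0: arr=1 -> substrate=0 bound=1 product=0
t=1: arr=0 -> substrate=0 bound=1 product=0
t=2: arr=0 -> substrate=0 bound=0 product=1
t=3: arr=0 -> substrate=0 bound=0 product=1
t=4: arr=0 -> substrate=0 bound=0 product=1
t=5: arr=1 -> substrate=0 bound=1 product=1
t=6: arr=0 -> substrate=0 bound=1 product=1
t=7: arr=0 -> substrate=0 bound=0 product=2
t=8: arr=0 -> substrate=0 bound=0 product=2
t=9: arr=2 -> substrate=0 bound=2 product=2
t=10: arr=1 -> substrate=0 bound=3 product=2
t=11: arr=0 -> substrate=0 bound=1 product=4

Answer: 4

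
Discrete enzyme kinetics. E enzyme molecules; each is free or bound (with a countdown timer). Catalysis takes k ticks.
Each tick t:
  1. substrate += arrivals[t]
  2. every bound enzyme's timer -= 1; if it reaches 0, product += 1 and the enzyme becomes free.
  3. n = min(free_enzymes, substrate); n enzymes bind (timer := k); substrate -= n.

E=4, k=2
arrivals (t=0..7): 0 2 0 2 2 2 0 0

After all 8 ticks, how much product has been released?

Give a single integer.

Answer: 8

Derivation:
t=0: arr=0 -> substrate=0 bound=0 product=0
t=1: arr=2 -> substrate=0 bound=2 product=0
t=2: arr=0 -> substrate=0 bound=2 product=0
t=3: arr=2 -> substrate=0 bound=2 product=2
t=4: arr=2 -> substrate=0 bound=4 product=2
t=5: arr=2 -> substrate=0 bound=4 product=4
t=6: arr=0 -> substrate=0 bound=2 product=6
t=7: arr=0 -> substrate=0 bound=0 product=8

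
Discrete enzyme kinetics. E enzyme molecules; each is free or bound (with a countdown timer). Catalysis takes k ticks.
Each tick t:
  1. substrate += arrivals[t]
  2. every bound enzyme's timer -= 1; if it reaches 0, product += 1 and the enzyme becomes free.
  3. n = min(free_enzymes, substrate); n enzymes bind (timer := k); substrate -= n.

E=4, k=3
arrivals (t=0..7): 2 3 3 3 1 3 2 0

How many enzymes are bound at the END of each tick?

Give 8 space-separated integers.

Answer: 2 4 4 4 4 4 4 4

Derivation:
t=0: arr=2 -> substrate=0 bound=2 product=0
t=1: arr=3 -> substrate=1 bound=4 product=0
t=2: arr=3 -> substrate=4 bound=4 product=0
t=3: arr=3 -> substrate=5 bound=4 product=2
t=4: arr=1 -> substrate=4 bound=4 product=4
t=5: arr=3 -> substrate=7 bound=4 product=4
t=6: arr=2 -> substrate=7 bound=4 product=6
t=7: arr=0 -> substrate=5 bound=4 product=8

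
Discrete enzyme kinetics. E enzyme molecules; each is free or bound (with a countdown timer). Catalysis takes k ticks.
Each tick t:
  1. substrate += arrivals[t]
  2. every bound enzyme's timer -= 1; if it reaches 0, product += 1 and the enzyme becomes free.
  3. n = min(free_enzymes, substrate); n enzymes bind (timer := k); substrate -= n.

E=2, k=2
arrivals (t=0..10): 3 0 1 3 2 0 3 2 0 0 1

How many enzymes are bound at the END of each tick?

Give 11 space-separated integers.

Answer: 2 2 2 2 2 2 2 2 2 2 2

Derivation:
t=0: arr=3 -> substrate=1 bound=2 product=0
t=1: arr=0 -> substrate=1 bound=2 product=0
t=2: arr=1 -> substrate=0 bound=2 product=2
t=3: arr=3 -> substrate=3 bound=2 product=2
t=4: arr=2 -> substrate=3 bound=2 product=4
t=5: arr=0 -> substrate=3 bound=2 product=4
t=6: arr=3 -> substrate=4 bound=2 product=6
t=7: arr=2 -> substrate=6 bound=2 product=6
t=8: arr=0 -> substrate=4 bound=2 product=8
t=9: arr=0 -> substrate=4 bound=2 product=8
t=10: arr=1 -> substrate=3 bound=2 product=10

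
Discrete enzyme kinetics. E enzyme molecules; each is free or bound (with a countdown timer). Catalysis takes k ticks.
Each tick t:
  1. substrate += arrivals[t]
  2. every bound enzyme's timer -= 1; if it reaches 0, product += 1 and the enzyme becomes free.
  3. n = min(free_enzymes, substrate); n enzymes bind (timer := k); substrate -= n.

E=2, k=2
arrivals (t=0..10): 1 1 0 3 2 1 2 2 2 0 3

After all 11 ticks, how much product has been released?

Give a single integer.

Answer: 8

Derivation:
t=0: arr=1 -> substrate=0 bound=1 product=0
t=1: arr=1 -> substrate=0 bound=2 product=0
t=2: arr=0 -> substrate=0 bound=1 product=1
t=3: arr=3 -> substrate=1 bound=2 product=2
t=4: arr=2 -> substrate=3 bound=2 product=2
t=5: arr=1 -> substrate=2 bound=2 product=4
t=6: arr=2 -> substrate=4 bound=2 product=4
t=7: arr=2 -> substrate=4 bound=2 product=6
t=8: arr=2 -> substrate=6 bound=2 product=6
t=9: arr=0 -> substrate=4 bound=2 product=8
t=10: arr=3 -> substrate=7 bound=2 product=8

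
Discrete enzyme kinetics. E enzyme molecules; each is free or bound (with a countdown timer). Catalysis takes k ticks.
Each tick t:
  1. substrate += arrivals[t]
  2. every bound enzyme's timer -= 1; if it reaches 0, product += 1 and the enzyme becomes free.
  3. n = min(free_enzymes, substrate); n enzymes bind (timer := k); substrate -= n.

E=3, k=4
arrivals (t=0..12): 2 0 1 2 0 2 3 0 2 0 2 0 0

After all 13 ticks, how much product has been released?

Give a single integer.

t=0: arr=2 -> substrate=0 bound=2 product=0
t=1: arr=0 -> substrate=0 bound=2 product=0
t=2: arr=1 -> substrate=0 bound=3 product=0
t=3: arr=2 -> substrate=2 bound=3 product=0
t=4: arr=0 -> substrate=0 bound=3 product=2
t=5: arr=2 -> substrate=2 bound=3 product=2
t=6: arr=3 -> substrate=4 bound=3 product=3
t=7: arr=0 -> substrate=4 bound=3 product=3
t=8: arr=2 -> substrate=4 bound=3 product=5
t=9: arr=0 -> substrate=4 bound=3 product=5
t=10: arr=2 -> substrate=5 bound=3 product=6
t=11: arr=0 -> substrate=5 bound=3 product=6
t=12: arr=0 -> substrate=3 bound=3 product=8

Answer: 8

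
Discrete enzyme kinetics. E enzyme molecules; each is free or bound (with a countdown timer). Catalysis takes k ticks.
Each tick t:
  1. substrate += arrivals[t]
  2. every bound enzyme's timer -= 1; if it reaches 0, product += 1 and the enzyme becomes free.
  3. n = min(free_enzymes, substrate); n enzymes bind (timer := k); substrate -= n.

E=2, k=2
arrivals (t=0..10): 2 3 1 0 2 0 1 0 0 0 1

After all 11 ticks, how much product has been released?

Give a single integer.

t=0: arr=2 -> substrate=0 bound=2 product=0
t=1: arr=3 -> substrate=3 bound=2 product=0
t=2: arr=1 -> substrate=2 bound=2 product=2
t=3: arr=0 -> substrate=2 bound=2 product=2
t=4: arr=2 -> substrate=2 bound=2 product=4
t=5: arr=0 -> substrate=2 bound=2 product=4
t=6: arr=1 -> substrate=1 bound=2 product=6
t=7: arr=0 -> substrate=1 bound=2 product=6
t=8: arr=0 -> substrate=0 bound=1 product=8
t=9: arr=0 -> substrate=0 bound=1 product=8
t=10: arr=1 -> substrate=0 bound=1 product=9

Answer: 9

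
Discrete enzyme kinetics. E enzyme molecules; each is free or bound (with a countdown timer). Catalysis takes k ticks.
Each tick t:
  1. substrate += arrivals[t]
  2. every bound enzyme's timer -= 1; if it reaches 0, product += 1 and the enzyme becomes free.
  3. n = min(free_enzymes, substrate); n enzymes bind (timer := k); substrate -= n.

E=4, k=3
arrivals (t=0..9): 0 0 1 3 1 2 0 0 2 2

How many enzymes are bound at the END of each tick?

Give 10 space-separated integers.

t=0: arr=0 -> substrate=0 bound=0 product=0
t=1: arr=0 -> substrate=0 bound=0 product=0
t=2: arr=1 -> substrate=0 bound=1 product=0
t=3: arr=3 -> substrate=0 bound=4 product=0
t=4: arr=1 -> substrate=1 bound=4 product=0
t=5: arr=2 -> substrate=2 bound=4 product=1
t=6: arr=0 -> substrate=0 bound=3 product=4
t=7: arr=0 -> substrate=0 bound=3 product=4
t=8: arr=2 -> substrate=0 bound=4 product=5
t=9: arr=2 -> substrate=0 bound=4 product=7

Answer: 0 0 1 4 4 4 3 3 4 4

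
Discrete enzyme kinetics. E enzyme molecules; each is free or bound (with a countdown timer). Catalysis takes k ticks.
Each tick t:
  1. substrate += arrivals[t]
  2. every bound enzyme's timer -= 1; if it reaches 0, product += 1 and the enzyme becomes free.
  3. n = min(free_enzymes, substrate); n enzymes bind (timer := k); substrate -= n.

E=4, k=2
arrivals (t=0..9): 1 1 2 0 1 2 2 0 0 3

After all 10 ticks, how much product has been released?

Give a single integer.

Answer: 9

Derivation:
t=0: arr=1 -> substrate=0 bound=1 product=0
t=1: arr=1 -> substrate=0 bound=2 product=0
t=2: arr=2 -> substrate=0 bound=3 product=1
t=3: arr=0 -> substrate=0 bound=2 product=2
t=4: arr=1 -> substrate=0 bound=1 product=4
t=5: arr=2 -> substrate=0 bound=3 product=4
t=6: arr=2 -> substrate=0 bound=4 product=5
t=7: arr=0 -> substrate=0 bound=2 product=7
t=8: arr=0 -> substrate=0 bound=0 product=9
t=9: arr=3 -> substrate=0 bound=3 product=9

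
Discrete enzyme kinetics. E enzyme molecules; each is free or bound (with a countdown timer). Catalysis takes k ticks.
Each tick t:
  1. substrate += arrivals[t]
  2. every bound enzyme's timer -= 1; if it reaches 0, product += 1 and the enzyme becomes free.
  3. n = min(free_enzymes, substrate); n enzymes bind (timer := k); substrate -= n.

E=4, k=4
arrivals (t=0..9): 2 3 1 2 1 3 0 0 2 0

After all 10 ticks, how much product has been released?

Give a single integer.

Answer: 8

Derivation:
t=0: arr=2 -> substrate=0 bound=2 product=0
t=1: arr=3 -> substrate=1 bound=4 product=0
t=2: arr=1 -> substrate=2 bound=4 product=0
t=3: arr=2 -> substrate=4 bound=4 product=0
t=4: arr=1 -> substrate=3 bound=4 product=2
t=5: arr=3 -> substrate=4 bound=4 product=4
t=6: arr=0 -> substrate=4 bound=4 product=4
t=7: arr=0 -> substrate=4 bound=4 product=4
t=8: arr=2 -> substrate=4 bound=4 product=6
t=9: arr=0 -> substrate=2 bound=4 product=8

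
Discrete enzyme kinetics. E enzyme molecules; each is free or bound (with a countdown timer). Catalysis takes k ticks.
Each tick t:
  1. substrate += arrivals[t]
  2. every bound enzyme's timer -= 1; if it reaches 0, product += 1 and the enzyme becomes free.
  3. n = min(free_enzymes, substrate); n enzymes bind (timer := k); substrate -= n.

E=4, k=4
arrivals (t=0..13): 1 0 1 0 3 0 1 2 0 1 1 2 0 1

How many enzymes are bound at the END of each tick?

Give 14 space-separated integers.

t=0: arr=1 -> substrate=0 bound=1 product=0
t=1: arr=0 -> substrate=0 bound=1 product=0
t=2: arr=1 -> substrate=0 bound=2 product=0
t=3: arr=0 -> substrate=0 bound=2 product=0
t=4: arr=3 -> substrate=0 bound=4 product=1
t=5: arr=0 -> substrate=0 bound=4 product=1
t=6: arr=1 -> substrate=0 bound=4 product=2
t=7: arr=2 -> substrate=2 bound=4 product=2
t=8: arr=0 -> substrate=0 bound=3 product=5
t=9: arr=1 -> substrate=0 bound=4 product=5
t=10: arr=1 -> substrate=0 bound=4 product=6
t=11: arr=2 -> substrate=2 bound=4 product=6
t=12: arr=0 -> substrate=0 bound=4 product=8
t=13: arr=1 -> substrate=0 bound=4 product=9

Answer: 1 1 2 2 4 4 4 4 3 4 4 4 4 4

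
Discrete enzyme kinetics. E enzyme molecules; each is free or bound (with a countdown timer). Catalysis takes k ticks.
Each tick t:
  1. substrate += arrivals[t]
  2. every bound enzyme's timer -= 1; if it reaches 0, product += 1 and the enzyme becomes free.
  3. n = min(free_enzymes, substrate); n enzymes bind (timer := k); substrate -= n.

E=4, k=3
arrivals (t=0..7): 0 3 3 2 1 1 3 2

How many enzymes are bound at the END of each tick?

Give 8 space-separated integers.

Answer: 0 3 4 4 4 4 4 4

Derivation:
t=0: arr=0 -> substrate=0 bound=0 product=0
t=1: arr=3 -> substrate=0 bound=3 product=0
t=2: arr=3 -> substrate=2 bound=4 product=0
t=3: arr=2 -> substrate=4 bound=4 product=0
t=4: arr=1 -> substrate=2 bound=4 product=3
t=5: arr=1 -> substrate=2 bound=4 product=4
t=6: arr=3 -> substrate=5 bound=4 product=4
t=7: arr=2 -> substrate=4 bound=4 product=7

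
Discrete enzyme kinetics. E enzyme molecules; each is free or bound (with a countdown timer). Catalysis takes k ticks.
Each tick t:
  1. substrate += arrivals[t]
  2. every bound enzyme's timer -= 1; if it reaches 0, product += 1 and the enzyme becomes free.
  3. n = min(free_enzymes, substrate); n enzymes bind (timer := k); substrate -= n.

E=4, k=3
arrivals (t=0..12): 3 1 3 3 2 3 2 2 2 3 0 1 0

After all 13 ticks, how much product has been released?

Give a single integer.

Answer: 15

Derivation:
t=0: arr=3 -> substrate=0 bound=3 product=0
t=1: arr=1 -> substrate=0 bound=4 product=0
t=2: arr=3 -> substrate=3 bound=4 product=0
t=3: arr=3 -> substrate=3 bound=4 product=3
t=4: arr=2 -> substrate=4 bound=4 product=4
t=5: arr=3 -> substrate=7 bound=4 product=4
t=6: arr=2 -> substrate=6 bound=4 product=7
t=7: arr=2 -> substrate=7 bound=4 product=8
t=8: arr=2 -> substrate=9 bound=4 product=8
t=9: arr=3 -> substrate=9 bound=4 product=11
t=10: arr=0 -> substrate=8 bound=4 product=12
t=11: arr=1 -> substrate=9 bound=4 product=12
t=12: arr=0 -> substrate=6 bound=4 product=15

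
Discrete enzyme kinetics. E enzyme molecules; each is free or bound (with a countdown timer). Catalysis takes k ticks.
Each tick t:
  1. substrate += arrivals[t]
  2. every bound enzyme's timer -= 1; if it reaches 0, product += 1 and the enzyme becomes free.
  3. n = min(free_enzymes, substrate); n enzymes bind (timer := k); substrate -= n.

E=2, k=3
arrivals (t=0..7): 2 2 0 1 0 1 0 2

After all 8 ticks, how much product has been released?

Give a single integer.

t=0: arr=2 -> substrate=0 bound=2 product=0
t=1: arr=2 -> substrate=2 bound=2 product=0
t=2: arr=0 -> substrate=2 bound=2 product=0
t=3: arr=1 -> substrate=1 bound=2 product=2
t=4: arr=0 -> substrate=1 bound=2 product=2
t=5: arr=1 -> substrate=2 bound=2 product=2
t=6: arr=0 -> substrate=0 bound=2 product=4
t=7: arr=2 -> substrate=2 bound=2 product=4

Answer: 4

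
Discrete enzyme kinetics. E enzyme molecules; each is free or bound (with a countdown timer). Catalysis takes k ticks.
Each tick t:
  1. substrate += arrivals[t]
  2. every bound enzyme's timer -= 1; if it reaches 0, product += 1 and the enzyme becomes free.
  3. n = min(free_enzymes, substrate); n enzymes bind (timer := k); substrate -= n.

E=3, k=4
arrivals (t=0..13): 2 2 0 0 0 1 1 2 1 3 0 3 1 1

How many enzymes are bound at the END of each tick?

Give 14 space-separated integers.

Answer: 2 3 3 3 2 2 3 3 3 3 3 3 3 3

Derivation:
t=0: arr=2 -> substrate=0 bound=2 product=0
t=1: arr=2 -> substrate=1 bound=3 product=0
t=2: arr=0 -> substrate=1 bound=3 product=0
t=3: arr=0 -> substrate=1 bound=3 product=0
t=4: arr=0 -> substrate=0 bound=2 product=2
t=5: arr=1 -> substrate=0 bound=2 product=3
t=6: arr=1 -> substrate=0 bound=3 product=3
t=7: arr=2 -> substrate=2 bound=3 product=3
t=8: arr=1 -> substrate=2 bound=3 product=4
t=9: arr=3 -> substrate=4 bound=3 product=5
t=10: arr=0 -> substrate=3 bound=3 product=6
t=11: arr=3 -> substrate=6 bound=3 product=6
t=12: arr=1 -> substrate=6 bound=3 product=7
t=13: arr=1 -> substrate=6 bound=3 product=8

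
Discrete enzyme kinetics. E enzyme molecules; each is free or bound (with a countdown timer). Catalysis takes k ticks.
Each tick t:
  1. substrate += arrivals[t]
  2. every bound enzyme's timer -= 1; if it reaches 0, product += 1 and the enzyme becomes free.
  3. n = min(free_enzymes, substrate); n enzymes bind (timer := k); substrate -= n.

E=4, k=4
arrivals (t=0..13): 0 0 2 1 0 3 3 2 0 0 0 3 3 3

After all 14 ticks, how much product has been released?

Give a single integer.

t=0: arr=0 -> substrate=0 bound=0 product=0
t=1: arr=0 -> substrate=0 bound=0 product=0
t=2: arr=2 -> substrate=0 bound=2 product=0
t=3: arr=1 -> substrate=0 bound=3 product=0
t=4: arr=0 -> substrate=0 bound=3 product=0
t=5: arr=3 -> substrate=2 bound=4 product=0
t=6: arr=3 -> substrate=3 bound=4 product=2
t=7: arr=2 -> substrate=4 bound=4 product=3
t=8: arr=0 -> substrate=4 bound=4 product=3
t=9: arr=0 -> substrate=3 bound=4 product=4
t=10: arr=0 -> substrate=1 bound=4 product=6
t=11: arr=3 -> substrate=3 bound=4 product=7
t=12: arr=3 -> substrate=6 bound=4 product=7
t=13: arr=3 -> substrate=8 bound=4 product=8

Answer: 8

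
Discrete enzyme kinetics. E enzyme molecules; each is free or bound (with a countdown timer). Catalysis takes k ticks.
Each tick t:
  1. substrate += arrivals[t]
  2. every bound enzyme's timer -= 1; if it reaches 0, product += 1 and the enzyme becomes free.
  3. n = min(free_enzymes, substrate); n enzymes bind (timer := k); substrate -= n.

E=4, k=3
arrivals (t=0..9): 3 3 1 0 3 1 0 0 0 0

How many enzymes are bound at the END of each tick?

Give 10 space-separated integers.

t=0: arr=3 -> substrate=0 bound=3 product=0
t=1: arr=3 -> substrate=2 bound=4 product=0
t=2: arr=1 -> substrate=3 bound=4 product=0
t=3: arr=0 -> substrate=0 bound=4 product=3
t=4: arr=3 -> substrate=2 bound=4 product=4
t=5: arr=1 -> substrate=3 bound=4 product=4
t=6: arr=0 -> substrate=0 bound=4 product=7
t=7: arr=0 -> substrate=0 bound=3 product=8
t=8: arr=0 -> substrate=0 bound=3 product=8
t=9: arr=0 -> substrate=0 bound=0 product=11

Answer: 3 4 4 4 4 4 4 3 3 0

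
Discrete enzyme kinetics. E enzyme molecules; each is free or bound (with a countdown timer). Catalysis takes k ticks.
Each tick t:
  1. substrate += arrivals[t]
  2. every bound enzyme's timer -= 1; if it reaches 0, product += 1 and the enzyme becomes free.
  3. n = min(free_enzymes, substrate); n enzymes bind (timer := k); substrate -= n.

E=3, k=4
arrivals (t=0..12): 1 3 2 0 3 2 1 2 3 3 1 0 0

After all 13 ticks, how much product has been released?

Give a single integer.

t=0: arr=1 -> substrate=0 bound=1 product=0
t=1: arr=3 -> substrate=1 bound=3 product=0
t=2: arr=2 -> substrate=3 bound=3 product=0
t=3: arr=0 -> substrate=3 bound=3 product=0
t=4: arr=3 -> substrate=5 bound=3 product=1
t=5: arr=2 -> substrate=5 bound=3 product=3
t=6: arr=1 -> substrate=6 bound=3 product=3
t=7: arr=2 -> substrate=8 bound=3 product=3
t=8: arr=3 -> substrate=10 bound=3 product=4
t=9: arr=3 -> substrate=11 bound=3 product=6
t=10: arr=1 -> substrate=12 bound=3 product=6
t=11: arr=0 -> substrate=12 bound=3 product=6
t=12: arr=0 -> substrate=11 bound=3 product=7

Answer: 7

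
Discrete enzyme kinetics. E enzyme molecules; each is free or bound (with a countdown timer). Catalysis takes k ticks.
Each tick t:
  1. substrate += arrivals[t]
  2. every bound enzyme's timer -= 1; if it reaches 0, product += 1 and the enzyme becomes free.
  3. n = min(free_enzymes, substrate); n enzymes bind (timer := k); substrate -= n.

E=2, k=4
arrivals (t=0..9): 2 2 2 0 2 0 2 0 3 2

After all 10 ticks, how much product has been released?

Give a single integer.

Answer: 4

Derivation:
t=0: arr=2 -> substrate=0 bound=2 product=0
t=1: arr=2 -> substrate=2 bound=2 product=0
t=2: arr=2 -> substrate=4 bound=2 product=0
t=3: arr=0 -> substrate=4 bound=2 product=0
t=4: arr=2 -> substrate=4 bound=2 product=2
t=5: arr=0 -> substrate=4 bound=2 product=2
t=6: arr=2 -> substrate=6 bound=2 product=2
t=7: arr=0 -> substrate=6 bound=2 product=2
t=8: arr=3 -> substrate=7 bound=2 product=4
t=9: arr=2 -> substrate=9 bound=2 product=4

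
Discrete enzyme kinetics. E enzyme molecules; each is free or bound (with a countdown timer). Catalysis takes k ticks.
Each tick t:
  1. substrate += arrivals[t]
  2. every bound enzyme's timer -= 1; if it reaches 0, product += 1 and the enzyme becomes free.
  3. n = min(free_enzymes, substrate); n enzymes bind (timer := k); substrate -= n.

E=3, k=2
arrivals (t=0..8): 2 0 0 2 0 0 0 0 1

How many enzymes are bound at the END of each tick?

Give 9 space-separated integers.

Answer: 2 2 0 2 2 0 0 0 1

Derivation:
t=0: arr=2 -> substrate=0 bound=2 product=0
t=1: arr=0 -> substrate=0 bound=2 product=0
t=2: arr=0 -> substrate=0 bound=0 product=2
t=3: arr=2 -> substrate=0 bound=2 product=2
t=4: arr=0 -> substrate=0 bound=2 product=2
t=5: arr=0 -> substrate=0 bound=0 product=4
t=6: arr=0 -> substrate=0 bound=0 product=4
t=7: arr=0 -> substrate=0 bound=0 product=4
t=8: arr=1 -> substrate=0 bound=1 product=4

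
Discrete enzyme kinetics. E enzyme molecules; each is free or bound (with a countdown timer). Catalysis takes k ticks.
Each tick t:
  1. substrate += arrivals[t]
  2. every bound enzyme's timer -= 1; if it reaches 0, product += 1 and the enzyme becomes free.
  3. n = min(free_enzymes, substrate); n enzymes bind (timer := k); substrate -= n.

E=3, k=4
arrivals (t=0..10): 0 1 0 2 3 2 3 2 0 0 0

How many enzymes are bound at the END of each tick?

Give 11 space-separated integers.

Answer: 0 1 1 3 3 3 3 3 3 3 3

Derivation:
t=0: arr=0 -> substrate=0 bound=0 product=0
t=1: arr=1 -> substrate=0 bound=1 product=0
t=2: arr=0 -> substrate=0 bound=1 product=0
t=3: arr=2 -> substrate=0 bound=3 product=0
t=4: arr=3 -> substrate=3 bound=3 product=0
t=5: arr=2 -> substrate=4 bound=3 product=1
t=6: arr=3 -> substrate=7 bound=3 product=1
t=7: arr=2 -> substrate=7 bound=3 product=3
t=8: arr=0 -> substrate=7 bound=3 product=3
t=9: arr=0 -> substrate=6 bound=3 product=4
t=10: arr=0 -> substrate=6 bound=3 product=4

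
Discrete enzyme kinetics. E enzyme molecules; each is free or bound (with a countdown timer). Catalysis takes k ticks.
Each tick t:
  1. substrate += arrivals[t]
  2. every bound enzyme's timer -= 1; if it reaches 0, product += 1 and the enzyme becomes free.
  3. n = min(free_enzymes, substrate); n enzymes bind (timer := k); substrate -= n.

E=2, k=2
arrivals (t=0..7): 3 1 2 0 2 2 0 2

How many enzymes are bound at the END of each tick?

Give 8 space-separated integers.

t=0: arr=3 -> substrate=1 bound=2 product=0
t=1: arr=1 -> substrate=2 bound=2 product=0
t=2: arr=2 -> substrate=2 bound=2 product=2
t=3: arr=0 -> substrate=2 bound=2 product=2
t=4: arr=2 -> substrate=2 bound=2 product=4
t=5: arr=2 -> substrate=4 bound=2 product=4
t=6: arr=0 -> substrate=2 bound=2 product=6
t=7: arr=2 -> substrate=4 bound=2 product=6

Answer: 2 2 2 2 2 2 2 2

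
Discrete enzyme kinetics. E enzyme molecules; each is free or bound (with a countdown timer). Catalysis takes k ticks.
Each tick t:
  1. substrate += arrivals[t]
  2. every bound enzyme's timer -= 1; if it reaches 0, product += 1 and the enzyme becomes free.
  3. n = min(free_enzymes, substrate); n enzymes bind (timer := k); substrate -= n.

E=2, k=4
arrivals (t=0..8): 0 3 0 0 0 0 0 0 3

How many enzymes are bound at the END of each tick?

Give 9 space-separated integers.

t=0: arr=0 -> substrate=0 bound=0 product=0
t=1: arr=3 -> substrate=1 bound=2 product=0
t=2: arr=0 -> substrate=1 bound=2 product=0
t=3: arr=0 -> substrate=1 bound=2 product=0
t=4: arr=0 -> substrate=1 bound=2 product=0
t=5: arr=0 -> substrate=0 bound=1 product=2
t=6: arr=0 -> substrate=0 bound=1 product=2
t=7: arr=0 -> substrate=0 bound=1 product=2
t=8: arr=3 -> substrate=2 bound=2 product=2

Answer: 0 2 2 2 2 1 1 1 2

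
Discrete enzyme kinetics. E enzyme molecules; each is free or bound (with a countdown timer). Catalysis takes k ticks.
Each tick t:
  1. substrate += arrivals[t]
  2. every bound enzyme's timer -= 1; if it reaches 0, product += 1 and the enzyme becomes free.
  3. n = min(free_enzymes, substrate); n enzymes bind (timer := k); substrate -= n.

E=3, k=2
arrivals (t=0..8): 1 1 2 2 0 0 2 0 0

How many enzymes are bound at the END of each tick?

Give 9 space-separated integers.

Answer: 1 2 3 3 2 1 2 2 0

Derivation:
t=0: arr=1 -> substrate=0 bound=1 product=0
t=1: arr=1 -> substrate=0 bound=2 product=0
t=2: arr=2 -> substrate=0 bound=3 product=1
t=3: arr=2 -> substrate=1 bound=3 product=2
t=4: arr=0 -> substrate=0 bound=2 product=4
t=5: arr=0 -> substrate=0 bound=1 product=5
t=6: arr=2 -> substrate=0 bound=2 product=6
t=7: arr=0 -> substrate=0 bound=2 product=6
t=8: arr=0 -> substrate=0 bound=0 product=8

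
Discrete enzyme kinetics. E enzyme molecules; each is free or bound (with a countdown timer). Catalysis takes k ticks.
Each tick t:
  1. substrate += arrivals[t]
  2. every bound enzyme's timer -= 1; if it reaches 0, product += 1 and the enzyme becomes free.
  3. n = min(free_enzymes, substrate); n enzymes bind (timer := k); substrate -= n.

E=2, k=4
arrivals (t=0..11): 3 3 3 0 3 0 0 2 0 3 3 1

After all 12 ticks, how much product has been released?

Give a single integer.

t=0: arr=3 -> substrate=1 bound=2 product=0
t=1: arr=3 -> substrate=4 bound=2 product=0
t=2: arr=3 -> substrate=7 bound=2 product=0
t=3: arr=0 -> substrate=7 bound=2 product=0
t=4: arr=3 -> substrate=8 bound=2 product=2
t=5: arr=0 -> substrate=8 bound=2 product=2
t=6: arr=0 -> substrate=8 bound=2 product=2
t=7: arr=2 -> substrate=10 bound=2 product=2
t=8: arr=0 -> substrate=8 bound=2 product=4
t=9: arr=3 -> substrate=11 bound=2 product=4
t=10: arr=3 -> substrate=14 bound=2 product=4
t=11: arr=1 -> substrate=15 bound=2 product=4

Answer: 4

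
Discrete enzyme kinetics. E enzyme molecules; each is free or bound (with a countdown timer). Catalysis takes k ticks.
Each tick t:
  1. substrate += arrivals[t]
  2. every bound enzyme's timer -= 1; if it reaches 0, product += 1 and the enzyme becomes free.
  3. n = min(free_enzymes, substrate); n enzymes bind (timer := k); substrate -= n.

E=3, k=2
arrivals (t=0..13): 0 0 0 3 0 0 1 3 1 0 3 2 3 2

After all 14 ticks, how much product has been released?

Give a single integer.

t=0: arr=0 -> substrate=0 bound=0 product=0
t=1: arr=0 -> substrate=0 bound=0 product=0
t=2: arr=0 -> substrate=0 bound=0 product=0
t=3: arr=3 -> substrate=0 bound=3 product=0
t=4: arr=0 -> substrate=0 bound=3 product=0
t=5: arr=0 -> substrate=0 bound=0 product=3
t=6: arr=1 -> substrate=0 bound=1 product=3
t=7: arr=3 -> substrate=1 bound=3 product=3
t=8: arr=1 -> substrate=1 bound=3 product=4
t=9: arr=0 -> substrate=0 bound=2 product=6
t=10: arr=3 -> substrate=1 bound=3 product=7
t=11: arr=2 -> substrate=2 bound=3 product=8
t=12: arr=3 -> substrate=3 bound=3 product=10
t=13: arr=2 -> substrate=4 bound=3 product=11

Answer: 11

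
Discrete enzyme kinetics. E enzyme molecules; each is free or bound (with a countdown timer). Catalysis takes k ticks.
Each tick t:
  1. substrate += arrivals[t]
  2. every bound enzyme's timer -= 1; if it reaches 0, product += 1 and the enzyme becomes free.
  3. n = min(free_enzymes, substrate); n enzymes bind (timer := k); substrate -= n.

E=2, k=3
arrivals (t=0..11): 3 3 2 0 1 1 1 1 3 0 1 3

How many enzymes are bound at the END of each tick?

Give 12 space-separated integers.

t=0: arr=3 -> substrate=1 bound=2 product=0
t=1: arr=3 -> substrate=4 bound=2 product=0
t=2: arr=2 -> substrate=6 bound=2 product=0
t=3: arr=0 -> substrate=4 bound=2 product=2
t=4: arr=1 -> substrate=5 bound=2 product=2
t=5: arr=1 -> substrate=6 bound=2 product=2
t=6: arr=1 -> substrate=5 bound=2 product=4
t=7: arr=1 -> substrate=6 bound=2 product=4
t=8: arr=3 -> substrate=9 bound=2 product=4
t=9: arr=0 -> substrate=7 bound=2 product=6
t=10: arr=1 -> substrate=8 bound=2 product=6
t=11: arr=3 -> substrate=11 bound=2 product=6

Answer: 2 2 2 2 2 2 2 2 2 2 2 2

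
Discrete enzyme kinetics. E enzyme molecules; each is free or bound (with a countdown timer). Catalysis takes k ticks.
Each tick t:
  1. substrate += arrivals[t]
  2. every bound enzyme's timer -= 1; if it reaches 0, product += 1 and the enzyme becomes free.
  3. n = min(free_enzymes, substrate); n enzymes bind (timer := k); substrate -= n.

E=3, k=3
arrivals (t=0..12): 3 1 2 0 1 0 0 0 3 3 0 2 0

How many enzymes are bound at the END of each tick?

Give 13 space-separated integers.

t=0: arr=3 -> substrate=0 bound=3 product=0
t=1: arr=1 -> substrate=1 bound=3 product=0
t=2: arr=2 -> substrate=3 bound=3 product=0
t=3: arr=0 -> substrate=0 bound=3 product=3
t=4: arr=1 -> substrate=1 bound=3 product=3
t=5: arr=0 -> substrate=1 bound=3 product=3
t=6: arr=0 -> substrate=0 bound=1 product=6
t=7: arr=0 -> substrate=0 bound=1 product=6
t=8: arr=3 -> substrate=1 bound=3 product=6
t=9: arr=3 -> substrate=3 bound=3 product=7
t=10: arr=0 -> substrate=3 bound=3 product=7
t=11: arr=2 -> substrate=3 bound=3 product=9
t=12: arr=0 -> substrate=2 bound=3 product=10

Answer: 3 3 3 3 3 3 1 1 3 3 3 3 3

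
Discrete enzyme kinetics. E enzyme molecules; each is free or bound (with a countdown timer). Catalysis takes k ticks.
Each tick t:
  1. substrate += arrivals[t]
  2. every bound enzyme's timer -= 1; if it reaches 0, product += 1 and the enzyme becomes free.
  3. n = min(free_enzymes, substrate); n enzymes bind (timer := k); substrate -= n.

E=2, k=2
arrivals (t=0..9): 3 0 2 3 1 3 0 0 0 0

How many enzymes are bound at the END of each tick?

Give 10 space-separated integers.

t=0: arr=3 -> substrate=1 bound=2 product=0
t=1: arr=0 -> substrate=1 bound=2 product=0
t=2: arr=2 -> substrate=1 bound=2 product=2
t=3: arr=3 -> substrate=4 bound=2 product=2
t=4: arr=1 -> substrate=3 bound=2 product=4
t=5: arr=3 -> substrate=6 bound=2 product=4
t=6: arr=0 -> substrate=4 bound=2 product=6
t=7: arr=0 -> substrate=4 bound=2 product=6
t=8: arr=0 -> substrate=2 bound=2 product=8
t=9: arr=0 -> substrate=2 bound=2 product=8

Answer: 2 2 2 2 2 2 2 2 2 2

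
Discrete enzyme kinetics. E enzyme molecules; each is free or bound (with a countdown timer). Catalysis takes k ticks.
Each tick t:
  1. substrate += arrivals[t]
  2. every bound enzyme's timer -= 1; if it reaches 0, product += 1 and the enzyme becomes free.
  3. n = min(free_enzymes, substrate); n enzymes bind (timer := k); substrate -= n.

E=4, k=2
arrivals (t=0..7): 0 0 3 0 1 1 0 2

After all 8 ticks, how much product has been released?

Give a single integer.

t=0: arr=0 -> substrate=0 bound=0 product=0
t=1: arr=0 -> substrate=0 bound=0 product=0
t=2: arr=3 -> substrate=0 bound=3 product=0
t=3: arr=0 -> substrate=0 bound=3 product=0
t=4: arr=1 -> substrate=0 bound=1 product=3
t=5: arr=1 -> substrate=0 bound=2 product=3
t=6: arr=0 -> substrate=0 bound=1 product=4
t=7: arr=2 -> substrate=0 bound=2 product=5

Answer: 5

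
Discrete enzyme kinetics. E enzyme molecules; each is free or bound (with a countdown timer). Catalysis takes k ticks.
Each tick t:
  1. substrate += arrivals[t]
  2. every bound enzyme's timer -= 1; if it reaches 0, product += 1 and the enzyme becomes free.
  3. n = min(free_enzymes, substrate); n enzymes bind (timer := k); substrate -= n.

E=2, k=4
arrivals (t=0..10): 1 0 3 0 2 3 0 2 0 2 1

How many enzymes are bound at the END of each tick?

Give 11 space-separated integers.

Answer: 1 1 2 2 2 2 2 2 2 2 2

Derivation:
t=0: arr=1 -> substrate=0 bound=1 product=0
t=1: arr=0 -> substrate=0 bound=1 product=0
t=2: arr=3 -> substrate=2 bound=2 product=0
t=3: arr=0 -> substrate=2 bound=2 product=0
t=4: arr=2 -> substrate=3 bound=2 product=1
t=5: arr=3 -> substrate=6 bound=2 product=1
t=6: arr=0 -> substrate=5 bound=2 product=2
t=7: arr=2 -> substrate=7 bound=2 product=2
t=8: arr=0 -> substrate=6 bound=2 product=3
t=9: arr=2 -> substrate=8 bound=2 product=3
t=10: arr=1 -> substrate=8 bound=2 product=4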